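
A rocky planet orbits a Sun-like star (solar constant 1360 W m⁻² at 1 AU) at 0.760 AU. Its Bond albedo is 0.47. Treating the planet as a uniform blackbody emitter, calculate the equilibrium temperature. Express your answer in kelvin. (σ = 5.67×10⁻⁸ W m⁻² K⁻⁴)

Flux at 0.760 AU: S = 1360/0.760² = 2350 W m⁻².
Energy balance: absorbed = emitted ⇒ πR²·S(1−A) = 4πR²·σT_eq⁴, so T_eq⁴ = S(1−A)/(4σ).
T_eq = [2350 × 0.53 / (4 × 5.67×10⁻⁸)]^(1/4) = (5.50×10⁹)^(1/4) = 272 K.

T_eq ≈ 272 K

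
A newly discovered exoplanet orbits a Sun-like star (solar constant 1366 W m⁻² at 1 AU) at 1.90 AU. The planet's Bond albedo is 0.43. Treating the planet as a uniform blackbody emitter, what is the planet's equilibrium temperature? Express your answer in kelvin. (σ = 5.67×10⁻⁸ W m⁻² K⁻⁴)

T_eq ≈ 176 K

Flux at 1.90 AU: S = 1366/1.90² = 378 W m⁻².
Energy balance: absorbed = emitted ⇒ πR²·S(1−A) = 4πR²·σT_eq⁴, so T_eq⁴ = S(1−A)/(4σ).
T_eq = [378 × 0.57 / (4 × 5.67×10⁻⁸)]^(1/4) = (9.51×10⁸)^(1/4) = 176 K.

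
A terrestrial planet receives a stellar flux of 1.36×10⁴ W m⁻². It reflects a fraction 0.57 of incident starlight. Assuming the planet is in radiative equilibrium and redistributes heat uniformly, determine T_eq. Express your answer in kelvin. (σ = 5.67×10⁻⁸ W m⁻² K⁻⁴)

Energy balance: absorbed = emitted ⇒ πR²·S(1−A) = 4πR²·σT_eq⁴, so T_eq⁴ = S(1−A)/(4σ).
T_eq = [1.36×10⁴ × 0.43 / (4 × 5.67×10⁻⁸)]^(1/4) = (2.58×10¹⁰)^(1/4) = 401 K.

T_eq ≈ 401 K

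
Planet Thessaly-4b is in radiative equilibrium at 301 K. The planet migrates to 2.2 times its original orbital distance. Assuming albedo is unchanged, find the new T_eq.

T_eq ≈ 203 K

T_eq ∝ L^(1/4) · d^(−1/2).
T′ = 301 / 2.2^(1/2) = 203 K.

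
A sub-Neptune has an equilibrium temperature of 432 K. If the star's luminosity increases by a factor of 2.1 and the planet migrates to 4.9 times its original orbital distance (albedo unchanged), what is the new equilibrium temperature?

T_eq ∝ L^(1/4) · d^(−1/2).
T′ = 432 × 2.1^(1/4) / 4.9^(1/2) = 235 K.

T_eq ≈ 235 K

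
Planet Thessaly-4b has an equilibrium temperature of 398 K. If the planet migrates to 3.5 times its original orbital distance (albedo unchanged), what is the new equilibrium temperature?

T_eq ≈ 213 K

T_eq ∝ L^(1/4) · d^(−1/2).
T′ = 398 / 3.5^(1/2) = 213 K.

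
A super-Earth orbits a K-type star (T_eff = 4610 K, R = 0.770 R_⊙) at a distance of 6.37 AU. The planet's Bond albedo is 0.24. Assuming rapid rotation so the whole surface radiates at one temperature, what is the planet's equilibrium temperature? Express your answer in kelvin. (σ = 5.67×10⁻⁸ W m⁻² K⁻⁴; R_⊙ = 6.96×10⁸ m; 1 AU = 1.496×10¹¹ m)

R_⋆ = 0.770 × 6.96×10⁸ = 5.36×10⁸ m.
d = 6.37 AU = 9.53×10¹¹ m.
L = 4πR_⋆²σT_⋆⁴ = 4π(5.36×10⁸)² × 5.67×10⁻⁸ × (4610)⁴ = 9.24×10²⁵ W.
S = L/(4πd²) = 8.10 W m⁻².
Energy balance: absorbed = emitted ⇒ πR²·S(1−A) = 4πR²·σT_eq⁴, so T_eq⁴ = S(1−A)/(4σ).
T_eq = [8.10 × 0.76 / (4 × 5.67×10⁻⁸)]^(1/4) = (2.71×10⁷)^(1/4) = 72.2 K.

T_eq ≈ 72.2 K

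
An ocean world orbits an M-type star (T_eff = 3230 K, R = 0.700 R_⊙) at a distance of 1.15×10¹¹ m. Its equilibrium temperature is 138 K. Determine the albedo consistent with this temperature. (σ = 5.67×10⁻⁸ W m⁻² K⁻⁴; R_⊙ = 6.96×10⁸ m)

R_⋆ = 0.700 × 6.96×10⁸ = 4.87×10⁸ m.
L = 4πR_⋆²σT_⋆⁴ = 4π(4.87×10⁸)² × 5.67×10⁻⁸ × (3230)⁴ = 1.84×10²⁵ W.
S = L/(4πd²) = 111 W m⁻².
From T_eq⁴ = S(1−A)/(4σ): 1−A = 4σT_eq⁴/S.
1−A = 4 × 5.67×10⁻⁸ × (138)⁴ / 111 = 0.743.

A ≈ 0.26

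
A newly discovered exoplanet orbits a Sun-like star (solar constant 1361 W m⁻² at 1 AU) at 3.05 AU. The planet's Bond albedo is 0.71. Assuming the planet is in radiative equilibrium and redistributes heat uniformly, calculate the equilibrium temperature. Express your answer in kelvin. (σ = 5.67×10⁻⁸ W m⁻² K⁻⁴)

Flux at 3.05 AU: S = 1361/3.05² = 146 W m⁻².
Energy balance: absorbed = emitted ⇒ πR²·S(1−A) = 4πR²·σT_eq⁴, so T_eq⁴ = S(1−A)/(4σ).
T_eq = [146 × 0.29 / (4 × 5.67×10⁻⁸)]^(1/4) = (1.87×10⁸)^(1/4) = 117 K.

T_eq ≈ 117 K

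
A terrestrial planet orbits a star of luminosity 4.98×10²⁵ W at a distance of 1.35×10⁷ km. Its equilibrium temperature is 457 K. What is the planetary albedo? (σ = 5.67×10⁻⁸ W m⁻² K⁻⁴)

A ≈ 0.55

d = 1.35×10⁷ km = 1.35×10¹⁰ m.
Flux: S = L/(4πd²) = 4.98×10²⁵/(4π×(1.35×10¹⁰)²) = 2.17×10⁴ W m⁻².
From T_eq⁴ = S(1−A)/(4σ): 1−A = 4σT_eq⁴/S.
1−A = 4 × 5.67×10⁻⁸ × (457)⁴ / 2.17×10⁴ = 0.455.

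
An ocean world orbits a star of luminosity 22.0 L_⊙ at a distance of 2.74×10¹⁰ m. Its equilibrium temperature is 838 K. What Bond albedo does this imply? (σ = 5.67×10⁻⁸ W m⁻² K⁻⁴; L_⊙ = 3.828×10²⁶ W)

A ≈ 0.87

L = 22.0 × 3.828×10²⁶ = 8.42×10²⁷ W.
Flux: S = L/(4πd²) = 8.42×10²⁷/(4π×(2.74×10¹⁰)²) = 8.93×10⁵ W m⁻².
From T_eq⁴ = S(1−A)/(4σ): 1−A = 4σT_eq⁴/S.
1−A = 4 × 5.67×10⁻⁸ × (838)⁴ / 8.93×10⁵ = 0.125.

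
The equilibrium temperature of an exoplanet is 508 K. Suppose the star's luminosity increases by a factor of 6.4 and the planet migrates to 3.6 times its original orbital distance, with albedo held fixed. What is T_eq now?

T_eq ∝ L^(1/4) · d^(−1/2).
T′ = 508 × 6.4^(1/4) / 3.6^(1/2) = 426 K.

T_eq ≈ 426 K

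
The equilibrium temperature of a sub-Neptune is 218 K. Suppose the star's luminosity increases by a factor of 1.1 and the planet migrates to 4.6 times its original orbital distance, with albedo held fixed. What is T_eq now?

T_eq ≈ 104 K

T_eq ∝ L^(1/4) · d^(−1/2).
T′ = 218 × 1.1^(1/4) / 4.6^(1/2) = 104 K.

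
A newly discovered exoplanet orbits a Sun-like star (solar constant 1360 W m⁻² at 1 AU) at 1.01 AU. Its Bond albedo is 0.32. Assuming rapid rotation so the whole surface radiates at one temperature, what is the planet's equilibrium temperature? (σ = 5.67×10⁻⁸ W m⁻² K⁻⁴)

Flux at 1.01 AU: S = 1360/1.01² = 1330 W m⁻².
Energy balance: absorbed = emitted ⇒ πR²·S(1−A) = 4πR²·σT_eq⁴, so T_eq⁴ = S(1−A)/(4σ).
T_eq = [1330 × 0.68 / (4 × 5.67×10⁻⁸)]^(1/4) = (4.00×10⁹)^(1/4) = 251 K.

T_eq ≈ 251 K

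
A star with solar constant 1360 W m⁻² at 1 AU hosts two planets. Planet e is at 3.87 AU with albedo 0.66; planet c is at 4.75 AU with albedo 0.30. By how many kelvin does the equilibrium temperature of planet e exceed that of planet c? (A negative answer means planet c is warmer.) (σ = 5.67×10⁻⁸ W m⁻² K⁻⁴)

ΔT ≈ -8.8 K

T_eq = [S₀(1−A)/(4σd²)]^(1/4), so T ∝ (1−A)^(1/4) / √d.
T₁ = [1360×0.34/(4×5.67×10⁻⁸×3.87²)]^(1/4) = 108.02 K.
T₂ = [1360×0.70/(4×5.67×10⁻⁸×4.75²)]^(1/4) = 116.79 K.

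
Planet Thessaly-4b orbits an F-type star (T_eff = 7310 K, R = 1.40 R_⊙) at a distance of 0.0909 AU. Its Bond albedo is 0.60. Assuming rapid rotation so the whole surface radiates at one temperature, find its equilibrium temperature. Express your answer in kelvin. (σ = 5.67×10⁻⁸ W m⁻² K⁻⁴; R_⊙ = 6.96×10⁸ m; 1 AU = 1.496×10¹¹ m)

T_eq ≈ 1100 K

R_⋆ = 1.40 × 6.96×10⁸ = 9.74×10⁸ m.
d = 0.0909 AU = 1.36×10¹⁰ m.
L = 4πR_⋆²σT_⋆⁴ = 4π(9.74×10⁸)² × 5.67×10⁻⁸ × (7310)⁴ = 1.93×10²⁷ W.
S = L/(4πd²) = 8.31×10⁵ W m⁻².
Energy balance: absorbed = emitted ⇒ πR²·S(1−A) = 4πR²·σT_eq⁴, so T_eq⁴ = S(1−A)/(4σ).
T_eq = [8.31×10⁵ × 0.40 / (4 × 5.67×10⁻⁸)]^(1/4) = (1.47×10¹²)^(1/4) = 1100 K.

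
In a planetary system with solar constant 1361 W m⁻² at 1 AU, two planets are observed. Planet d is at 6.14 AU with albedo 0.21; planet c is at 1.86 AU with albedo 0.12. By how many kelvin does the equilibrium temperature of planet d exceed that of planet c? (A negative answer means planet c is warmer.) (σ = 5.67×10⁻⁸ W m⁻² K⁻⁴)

T_eq = [S₀(1−A)/(4σd²)]^(1/4), so T ∝ (1−A)^(1/4) / √d.
T₁ = [1361×0.79/(4×5.67×10⁻⁸×6.14²)]^(1/4) = 105.90 K.
T₂ = [1361×0.88/(4×5.67×10⁻⁸×1.86²)]^(1/4) = 197.66 K.

ΔT ≈ -91.8 K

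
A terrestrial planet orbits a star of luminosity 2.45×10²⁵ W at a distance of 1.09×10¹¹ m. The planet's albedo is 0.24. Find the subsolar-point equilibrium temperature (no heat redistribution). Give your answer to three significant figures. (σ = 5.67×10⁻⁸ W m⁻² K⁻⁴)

T_ss ≈ 217 K

Flux: S = L/(4πd²) = 2.45×10²⁵/(4π×(1.09×10¹¹)²) = 164 W m⁻².
At the subsolar point the surface absorbs S(1−A) and emits σT⁴ per unit area — no factor of 4, since only the local patch is in balance.
T = [164 × 0.76 / 5.67×10⁻⁸]^(1/4) = (2.20×10⁹)^(1/4) = 217 K.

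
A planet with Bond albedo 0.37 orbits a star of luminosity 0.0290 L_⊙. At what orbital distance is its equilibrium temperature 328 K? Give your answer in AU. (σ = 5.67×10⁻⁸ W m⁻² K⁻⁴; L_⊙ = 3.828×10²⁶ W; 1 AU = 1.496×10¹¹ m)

L = 0.0290 × 3.828×10²⁶ = 1.11×10²⁵ W.
From T_eq⁴ = L(1−A)/(16πσd²): d = √[L(1−A)/(16πσT_eq⁴)].
d = √[1.11×10²⁵ × 0.63 / (16π × 5.67×10⁻⁸ × (328)⁴)] = 1.46×10¹⁰ m = 0.0973 AU.

d ≈ 0.0973 AU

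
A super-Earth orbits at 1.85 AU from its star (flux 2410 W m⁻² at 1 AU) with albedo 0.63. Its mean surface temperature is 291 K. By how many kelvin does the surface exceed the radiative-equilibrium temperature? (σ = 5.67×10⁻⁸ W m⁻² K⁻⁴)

ΔT ≈ 106.9 K

S = 2410/1.85² = 704.2 W m⁻².
T_eq = [S(1−A)/(4σ)]^(1/4) = [704.2×0.37/(4×5.67×10⁻⁸)]^(1/4) = 184.1 K.
ΔT = T_surf − T_eq = 291 − 184.1.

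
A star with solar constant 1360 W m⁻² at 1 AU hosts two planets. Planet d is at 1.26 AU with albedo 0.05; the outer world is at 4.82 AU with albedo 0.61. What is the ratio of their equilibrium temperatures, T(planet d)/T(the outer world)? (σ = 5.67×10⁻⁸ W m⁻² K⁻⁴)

T_eq = [S₀(1−A)/(4σd²)]^(1/4), so T ∝ (1−A)^(1/4) / √d.
T₁ = [1360×0.95/(4×5.67×10⁻⁸×1.26²)]^(1/4) = 244.75 K.
T₂ = [1360×0.39/(4×5.67×10⁻⁸×4.82²)]^(1/4) = 100.17 K.

T₁/T₂ ≈ 2.443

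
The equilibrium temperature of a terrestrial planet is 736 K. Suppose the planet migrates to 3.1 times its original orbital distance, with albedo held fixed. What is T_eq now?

T_eq ≈ 418 K

T_eq ∝ L^(1/4) · d^(−1/2).
T′ = 736 / 3.1^(1/2) = 418 K.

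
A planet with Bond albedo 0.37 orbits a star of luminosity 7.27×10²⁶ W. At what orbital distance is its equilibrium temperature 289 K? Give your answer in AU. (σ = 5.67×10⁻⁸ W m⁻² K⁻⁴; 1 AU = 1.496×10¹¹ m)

From T_eq⁴ = L(1−A)/(16πσd²): d = √[L(1−A)/(16πσT_eq⁴)].
d = √[7.27×10²⁶ × 0.63 / (16π × 5.67×10⁻⁸ × (289)⁴)] = 1.52×10¹¹ m = 1.01 AU.

d ≈ 1.01 AU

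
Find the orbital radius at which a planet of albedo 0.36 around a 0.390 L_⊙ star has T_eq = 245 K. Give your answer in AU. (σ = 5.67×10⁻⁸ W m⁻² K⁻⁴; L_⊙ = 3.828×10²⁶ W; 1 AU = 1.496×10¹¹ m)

d ≈ 0.645 AU

L = 0.390 × 3.828×10²⁶ = 1.49×10²⁶ W.
From T_eq⁴ = L(1−A)/(16πσd²): d = √[L(1−A)/(16πσT_eq⁴)].
d = √[1.49×10²⁶ × 0.64 / (16π × 5.67×10⁻⁸ × (245)⁴)] = 9.65×10¹⁰ m = 0.645 AU.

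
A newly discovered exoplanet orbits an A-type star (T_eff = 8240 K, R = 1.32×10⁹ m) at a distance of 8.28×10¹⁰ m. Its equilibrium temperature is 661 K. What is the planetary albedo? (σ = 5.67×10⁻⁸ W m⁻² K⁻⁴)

A ≈ 0.35

L = 4πR_⋆²σT_⋆⁴ = 4π(1.32×10⁹)² × 5.67×10⁻⁸ × (8240)⁴ = 5.72×10²⁷ W.
S = L/(4πd²) = 6.64×10⁴ W m⁻².
From T_eq⁴ = S(1−A)/(4σ): 1−A = 4σT_eq⁴/S.
1−A = 4 × 5.67×10⁻⁸ × (661)⁴ / 6.64×10⁴ = 0.652.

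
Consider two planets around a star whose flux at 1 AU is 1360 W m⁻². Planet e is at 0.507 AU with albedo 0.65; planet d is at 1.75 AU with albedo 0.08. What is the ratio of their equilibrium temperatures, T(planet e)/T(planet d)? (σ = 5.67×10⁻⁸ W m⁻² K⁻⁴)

T_eq = [S₀(1−A)/(4σd²)]^(1/4), so T ∝ (1−A)^(1/4) / √d.
T₁ = [1360×0.35/(4×5.67×10⁻⁸×0.507²)]^(1/4) = 300.60 K.
T₂ = [1360×0.92/(4×5.67×10⁻⁸×1.75²)]^(1/4) = 206.02 K.

T₁/T₂ ≈ 1.459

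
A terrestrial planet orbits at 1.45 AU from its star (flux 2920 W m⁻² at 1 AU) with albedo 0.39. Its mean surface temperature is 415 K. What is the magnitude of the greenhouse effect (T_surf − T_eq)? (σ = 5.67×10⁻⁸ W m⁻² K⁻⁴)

ΔT ≈ 167.8 K

S = 2920/1.45² = 1389 W m⁻².
T_eq = [S(1−A)/(4σ)]^(1/4) = [1389×0.61/(4×5.67×10⁻⁸)]^(1/4) = 247.2 K.
ΔT = T_surf − T_eq = 415 − 247.2.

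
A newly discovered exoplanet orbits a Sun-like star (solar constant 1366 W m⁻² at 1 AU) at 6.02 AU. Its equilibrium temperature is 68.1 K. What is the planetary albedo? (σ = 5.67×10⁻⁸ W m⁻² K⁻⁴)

Flux at 6.02 AU: S = 1366/6.02² = 37.7 W m⁻².
From T_eq⁴ = S(1−A)/(4σ): 1−A = 4σT_eq⁴/S.
1−A = 4 × 5.67×10⁻⁸ × (68.1)⁴ / 37.7 = 0.129.

A ≈ 0.87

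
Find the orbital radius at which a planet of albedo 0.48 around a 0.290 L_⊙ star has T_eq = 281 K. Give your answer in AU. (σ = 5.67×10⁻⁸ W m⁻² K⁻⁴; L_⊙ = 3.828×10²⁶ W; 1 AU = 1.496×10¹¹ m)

d ≈ 0.381 AU

L = 0.290 × 3.828×10²⁶ = 1.11×10²⁶ W.
From T_eq⁴ = L(1−A)/(16πσd²): d = √[L(1−A)/(16πσT_eq⁴)].
d = √[1.11×10²⁶ × 0.52 / (16π × 5.67×10⁻⁸ × (281)⁴)] = 5.70×10¹⁰ m = 0.381 AU.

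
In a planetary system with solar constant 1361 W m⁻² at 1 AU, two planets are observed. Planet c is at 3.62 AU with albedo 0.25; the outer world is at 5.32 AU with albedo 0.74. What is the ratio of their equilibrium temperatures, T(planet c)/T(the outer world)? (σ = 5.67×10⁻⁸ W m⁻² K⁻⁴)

T_eq = [S₀(1−A)/(4σd²)]^(1/4), so T ∝ (1−A)^(1/4) / √d.
T₁ = [1361×0.75/(4×5.67×10⁻⁸×3.62²)]^(1/4) = 136.13 K.
T₂ = [1361×0.26/(4×5.67×10⁻⁸×5.32²)]^(1/4) = 86.17 K.

T₁/T₂ ≈ 1.580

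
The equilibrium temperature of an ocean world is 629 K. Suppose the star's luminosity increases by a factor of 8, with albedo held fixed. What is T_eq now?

T_eq ∝ L^(1/4) · d^(−1/2).
T′ = 629 × 8^(1/4) = 1060 K.

T_eq ≈ 1060 K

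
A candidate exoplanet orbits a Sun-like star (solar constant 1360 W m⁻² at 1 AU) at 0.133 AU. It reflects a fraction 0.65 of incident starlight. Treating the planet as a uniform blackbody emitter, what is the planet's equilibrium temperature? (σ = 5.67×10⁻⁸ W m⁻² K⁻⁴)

T_eq ≈ 587 K

Flux at 0.133 AU: S = 1360/0.133² = 7.69×10⁴ W m⁻².
Energy balance: absorbed = emitted ⇒ πR²·S(1−A) = 4πR²·σT_eq⁴, so T_eq⁴ = S(1−A)/(4σ).
T_eq = [7.69×10⁴ × 0.35 / (4 × 5.67×10⁻⁸)]^(1/4) = (1.19×10¹¹)^(1/4) = 587 K.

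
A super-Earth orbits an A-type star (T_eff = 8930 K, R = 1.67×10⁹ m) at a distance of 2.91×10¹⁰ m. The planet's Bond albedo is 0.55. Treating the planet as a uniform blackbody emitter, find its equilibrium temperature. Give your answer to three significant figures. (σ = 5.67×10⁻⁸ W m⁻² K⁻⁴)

T_eq ≈ 1240 K

L = 4πR_⋆²σT_⋆⁴ = 4π(1.67×10⁹)² × 5.67×10⁻⁸ × (8930)⁴ = 1.26×10²⁸ W.
S = L/(4πd²) = 1.19×10⁶ W m⁻².
Energy balance: absorbed = emitted ⇒ πR²·S(1−A) = 4πR²·σT_eq⁴, so T_eq⁴ = S(1−A)/(4σ).
T_eq = [1.19×10⁶ × 0.45 / (4 × 5.67×10⁻⁸)]^(1/4) = (2.36×10¹²)^(1/4) = 1240 K.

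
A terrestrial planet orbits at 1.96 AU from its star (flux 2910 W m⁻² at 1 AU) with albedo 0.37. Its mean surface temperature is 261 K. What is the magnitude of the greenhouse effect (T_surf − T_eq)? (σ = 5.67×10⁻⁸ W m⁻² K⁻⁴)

S = 2910/1.96² = 757.5 W m⁻².
T_eq = [S(1−A)/(4σ)]^(1/4) = [757.5×0.63/(4×5.67×10⁻⁸)]^(1/4) = 214.2 K.
ΔT = T_surf − T_eq = 261 − 214.2.

ΔT ≈ 46.8 K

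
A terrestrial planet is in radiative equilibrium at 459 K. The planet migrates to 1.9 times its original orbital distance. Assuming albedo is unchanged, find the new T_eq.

T_eq ≈ 333 K

T_eq ∝ L^(1/4) · d^(−1/2).
T′ = 459 / 1.9^(1/2) = 333 K.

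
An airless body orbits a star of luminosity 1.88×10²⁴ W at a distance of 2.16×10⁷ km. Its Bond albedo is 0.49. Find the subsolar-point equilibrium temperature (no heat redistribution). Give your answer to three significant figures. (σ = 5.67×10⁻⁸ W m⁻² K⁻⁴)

T_ss ≈ 232 K

d = 2.16×10⁷ km = 2.16×10¹⁰ m.
Flux: S = L/(4πd²) = 1.88×10²⁴/(4π×(2.16×10¹⁰)²) = 321 W m⁻².
At the subsolar point the surface absorbs S(1−A) and emits σT⁴ per unit area — no factor of 4, since only the local patch is in balance.
T = [321 × 0.51 / 5.67×10⁻⁸]^(1/4) = (2.88×10⁹)^(1/4) = 232 K.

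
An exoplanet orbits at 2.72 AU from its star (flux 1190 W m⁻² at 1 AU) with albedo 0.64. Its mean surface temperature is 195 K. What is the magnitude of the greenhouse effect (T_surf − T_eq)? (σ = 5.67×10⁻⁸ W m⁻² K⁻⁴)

S = 1190/2.72² = 160.8 W m⁻².
T_eq = [S(1−A)/(4σ)]^(1/4) = [160.8×0.36/(4×5.67×10⁻⁸)]^(1/4) = 126.4 K.
ΔT = T_surf − T_eq = 195 − 126.4.

ΔT ≈ 68.6 K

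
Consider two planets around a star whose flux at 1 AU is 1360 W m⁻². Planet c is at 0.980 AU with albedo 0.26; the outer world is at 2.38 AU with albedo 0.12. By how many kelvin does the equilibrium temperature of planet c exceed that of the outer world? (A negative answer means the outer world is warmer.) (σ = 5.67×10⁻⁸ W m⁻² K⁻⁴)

ΔT ≈ 86.0 K

T_eq = [S₀(1−A)/(4σd²)]^(1/4), so T ∝ (1−A)^(1/4) / √d.
T₁ = [1360×0.74/(4×5.67×10⁻⁸×0.980²)]^(1/4) = 260.72 K.
T₂ = [1360×0.88/(4×5.67×10⁻⁸×2.38²)]^(1/4) = 174.71 K.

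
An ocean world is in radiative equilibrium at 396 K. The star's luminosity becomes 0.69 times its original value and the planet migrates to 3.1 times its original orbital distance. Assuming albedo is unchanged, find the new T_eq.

T_eq ∝ L^(1/4) · d^(−1/2).
T′ = 396 × 0.69^(1/4) / 3.1^(1/2) = 205 K.

T_eq ≈ 205 K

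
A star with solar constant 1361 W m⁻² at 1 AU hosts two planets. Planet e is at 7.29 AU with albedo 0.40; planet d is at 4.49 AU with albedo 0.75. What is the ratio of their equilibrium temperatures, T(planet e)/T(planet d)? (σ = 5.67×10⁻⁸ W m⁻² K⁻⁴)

T₁/T₂ ≈ 0.977

T_eq = [S₀(1−A)/(4σd²)]^(1/4), so T ∝ (1−A)^(1/4) / √d.
T₁ = [1361×0.60/(4×5.67×10⁻⁸×7.29²)]^(1/4) = 90.73 K.
T₂ = [1361×0.25/(4×5.67×10⁻⁸×4.49²)]^(1/4) = 92.88 K.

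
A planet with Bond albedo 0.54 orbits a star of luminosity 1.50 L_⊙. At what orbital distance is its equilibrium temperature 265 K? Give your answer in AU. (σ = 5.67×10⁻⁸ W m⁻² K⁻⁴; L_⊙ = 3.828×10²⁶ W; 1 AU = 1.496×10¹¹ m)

d ≈ 0.916 AU

L = 1.50 × 3.828×10²⁶ = 5.74×10²⁶ W.
From T_eq⁴ = L(1−A)/(16πσd²): d = √[L(1−A)/(16πσT_eq⁴)].
d = √[5.74×10²⁶ × 0.46 / (16π × 5.67×10⁻⁸ × (265)⁴)] = 1.37×10¹¹ m = 0.916 AU.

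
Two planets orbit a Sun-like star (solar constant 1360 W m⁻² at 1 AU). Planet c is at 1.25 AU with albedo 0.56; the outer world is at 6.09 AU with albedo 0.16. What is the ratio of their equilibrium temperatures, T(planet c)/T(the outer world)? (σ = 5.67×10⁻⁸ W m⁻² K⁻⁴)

T₁/T₂ ≈ 1.878

T_eq = [S₀(1−A)/(4σd²)]^(1/4), so T ∝ (1−A)^(1/4) / √d.
T₁ = [1360×0.44/(4×5.67×10⁻⁸×1.25²)]^(1/4) = 202.71 K.
T₂ = [1360×0.84/(4×5.67×10⁻⁸×6.09²)]^(1/4) = 107.95 K.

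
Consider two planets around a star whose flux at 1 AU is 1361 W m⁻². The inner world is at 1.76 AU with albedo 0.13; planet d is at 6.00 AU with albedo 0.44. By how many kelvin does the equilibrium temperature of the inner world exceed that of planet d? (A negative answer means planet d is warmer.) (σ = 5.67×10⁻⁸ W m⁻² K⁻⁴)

ΔT ≈ 104.3 K

T_eq = [S₀(1−A)/(4σd²)]^(1/4), so T ∝ (1−A)^(1/4) / √d.
T₁ = [1361×0.87/(4×5.67×10⁻⁸×1.76²)]^(1/4) = 202.62 K.
T₂ = [1361×0.56/(4×5.67×10⁻⁸×6.00²)]^(1/4) = 98.29 K.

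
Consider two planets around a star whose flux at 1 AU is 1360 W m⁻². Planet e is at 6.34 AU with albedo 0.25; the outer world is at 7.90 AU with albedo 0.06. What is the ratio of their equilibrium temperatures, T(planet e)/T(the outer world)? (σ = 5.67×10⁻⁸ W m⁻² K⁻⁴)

T_eq = [S₀(1−A)/(4σd²)]^(1/4), so T ∝ (1−A)^(1/4) / √d.
T₁ = [1360×0.75/(4×5.67×10⁻⁸×6.34²)]^(1/4) = 102.85 K.
T₂ = [1360×0.94/(4×5.67×10⁻⁸×7.90²)]^(1/4) = 97.49 K.

T₁/T₂ ≈ 1.055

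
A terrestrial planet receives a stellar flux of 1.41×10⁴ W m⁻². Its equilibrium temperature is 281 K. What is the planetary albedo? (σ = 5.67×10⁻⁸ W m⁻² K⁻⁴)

From T_eq⁴ = S(1−A)/(4σ): 1−A = 4σT_eq⁴/S.
1−A = 4 × 5.67×10⁻⁸ × (281)⁴ / 1.41×10⁴ = 0.100.

A ≈ 0.90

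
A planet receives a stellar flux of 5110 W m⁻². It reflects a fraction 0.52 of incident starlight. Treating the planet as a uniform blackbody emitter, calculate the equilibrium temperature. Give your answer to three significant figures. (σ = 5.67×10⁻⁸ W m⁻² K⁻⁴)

T_eq ≈ 322 K

Energy balance: absorbed = emitted ⇒ πR²·S(1−A) = 4πR²·σT_eq⁴, so T_eq⁴ = S(1−A)/(4σ).
T_eq = [5110 × 0.48 / (4 × 5.67×10⁻⁸)]^(1/4) = (1.08×10¹⁰)^(1/4) = 322 K.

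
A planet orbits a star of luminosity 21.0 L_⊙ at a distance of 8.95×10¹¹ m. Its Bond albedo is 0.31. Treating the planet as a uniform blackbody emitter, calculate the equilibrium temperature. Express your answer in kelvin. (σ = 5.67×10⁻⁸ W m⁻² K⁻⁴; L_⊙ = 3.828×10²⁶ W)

T_eq ≈ 222 K

L = 21.0 × 3.828×10²⁶ = 8.04×10²⁷ W.
Flux: S = L/(4πd²) = 8.04×10²⁷/(4π×(8.95×10¹¹)²) = 799 W m⁻².
Energy balance: absorbed = emitted ⇒ πR²·S(1−A) = 4πR²·σT_eq⁴, so T_eq⁴ = S(1−A)/(4σ).
T_eq = [799 × 0.69 / (4 × 5.67×10⁻⁸)]^(1/4) = (2.43×10⁹)^(1/4) = 222 K.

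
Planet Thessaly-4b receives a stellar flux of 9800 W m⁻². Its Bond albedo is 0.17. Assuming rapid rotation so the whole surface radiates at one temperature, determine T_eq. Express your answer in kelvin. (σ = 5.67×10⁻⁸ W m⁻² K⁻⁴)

T_eq ≈ 435 K

Energy balance: absorbed = emitted ⇒ πR²·S(1−A) = 4πR²·σT_eq⁴, so T_eq⁴ = S(1−A)/(4σ).
T_eq = [9800 × 0.83 / (4 × 5.67×10⁻⁸)]^(1/4) = (3.59×10¹⁰)^(1/4) = 435 K.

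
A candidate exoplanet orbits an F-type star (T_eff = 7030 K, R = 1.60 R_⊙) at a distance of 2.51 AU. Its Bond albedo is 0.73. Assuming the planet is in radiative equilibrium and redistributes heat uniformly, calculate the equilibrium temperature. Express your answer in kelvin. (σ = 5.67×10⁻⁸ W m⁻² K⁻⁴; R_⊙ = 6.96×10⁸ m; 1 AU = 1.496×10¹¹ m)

R_⋆ = 1.60 × 6.96×10⁸ = 1.11×10⁹ m.
d = 2.51 AU = 3.75×10¹¹ m.
L = 4πR_⋆²σT_⋆⁴ = 4π(1.11×10⁹)² × 5.67×10⁻⁸ × (7030)⁴ = 2.16×10²⁷ W.
S = L/(4πd²) = 1220 W m⁻².
Energy balance: absorbed = emitted ⇒ πR²·S(1−A) = 4πR²·σT_eq⁴, so T_eq⁴ = S(1−A)/(4σ).
T_eq = [1220 × 0.27 / (4 × 5.67×10⁻⁸)]^(1/4) = (1.45×10⁹)^(1/4) = 195 K.

T_eq ≈ 195 K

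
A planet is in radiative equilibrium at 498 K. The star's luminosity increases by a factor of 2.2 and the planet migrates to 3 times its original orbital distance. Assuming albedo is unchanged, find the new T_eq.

T_eq ∝ L^(1/4) · d^(−1/2).
T′ = 498 × 2.2^(1/4) / 3^(1/2) = 350 K.

T_eq ≈ 350 K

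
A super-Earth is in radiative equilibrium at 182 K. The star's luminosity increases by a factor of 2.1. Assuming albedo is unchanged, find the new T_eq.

T_eq ≈ 219 K

T_eq ∝ L^(1/4) · d^(−1/2).
T′ = 182 × 2.1^(1/4) = 219 K.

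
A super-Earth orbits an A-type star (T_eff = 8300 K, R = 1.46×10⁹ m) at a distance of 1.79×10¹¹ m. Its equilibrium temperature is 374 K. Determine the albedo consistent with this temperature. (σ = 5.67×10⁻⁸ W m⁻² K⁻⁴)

A ≈ 0.75

L = 4πR_⋆²σT_⋆⁴ = 4π(1.46×10⁹)² × 5.67×10⁻⁸ × (8300)⁴ = 7.21×10²⁷ W.
S = L/(4πd²) = 1.79×10⁴ W m⁻².
From T_eq⁴ = S(1−A)/(4σ): 1−A = 4σT_eq⁴/S.
1−A = 4 × 5.67×10⁻⁸ × (374)⁴ / 1.79×10⁴ = 0.248.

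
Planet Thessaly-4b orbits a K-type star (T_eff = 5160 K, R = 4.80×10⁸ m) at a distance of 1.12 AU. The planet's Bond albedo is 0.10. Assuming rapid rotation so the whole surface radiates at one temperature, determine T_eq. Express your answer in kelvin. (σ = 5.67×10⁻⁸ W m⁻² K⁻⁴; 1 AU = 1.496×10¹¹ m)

T_eq ≈ 190 K

d = 1.12 AU = 1.68×10¹¹ m.
L = 4πR_⋆²σT_⋆⁴ = 4π(4.80×10⁸)² × 5.67×10⁻⁸ × (5160)⁴ = 1.16×10²⁶ W.
S = L/(4πd²) = 330 W m⁻².
Energy balance: absorbed = emitted ⇒ πR²·S(1−A) = 4πR²·σT_eq⁴, so T_eq⁴ = S(1−A)/(4σ).
T_eq = [330 × 0.90 / (4 × 5.67×10⁻⁸)]^(1/4) = (1.31×10⁹)^(1/4) = 190 K.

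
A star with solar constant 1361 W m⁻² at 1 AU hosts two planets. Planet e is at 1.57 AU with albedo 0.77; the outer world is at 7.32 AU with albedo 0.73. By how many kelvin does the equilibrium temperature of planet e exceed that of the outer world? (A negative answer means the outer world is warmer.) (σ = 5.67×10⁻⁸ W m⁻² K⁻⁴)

ΔT ≈ 79.7 K

T_eq = [S₀(1−A)/(4σd²)]^(1/4), so T ∝ (1−A)^(1/4) / √d.
T₁ = [1361×0.23/(4×5.67×10⁻⁸×1.57²)]^(1/4) = 153.83 K.
T₂ = [1361×0.27/(4×5.67×10⁻⁸×7.32²)]^(1/4) = 74.15 K.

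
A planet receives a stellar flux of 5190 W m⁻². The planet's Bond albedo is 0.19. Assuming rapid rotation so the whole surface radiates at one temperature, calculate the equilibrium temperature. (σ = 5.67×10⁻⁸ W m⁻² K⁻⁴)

T_eq ≈ 369 K

Energy balance: absorbed = emitted ⇒ πR²·S(1−A) = 4πR²·σT_eq⁴, so T_eq⁴ = S(1−A)/(4σ).
T_eq = [5190 × 0.81 / (4 × 5.67×10⁻⁸)]^(1/4) = (1.85×10¹⁰)^(1/4) = 369 K.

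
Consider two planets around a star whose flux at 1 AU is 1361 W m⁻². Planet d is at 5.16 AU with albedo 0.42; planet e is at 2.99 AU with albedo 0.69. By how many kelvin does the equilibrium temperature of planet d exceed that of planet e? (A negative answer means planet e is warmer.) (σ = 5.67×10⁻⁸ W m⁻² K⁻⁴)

ΔT ≈ -13.2 K

T_eq = [S₀(1−A)/(4σd²)]^(1/4), so T ∝ (1−A)^(1/4) / √d.
T₁ = [1361×0.58/(4×5.67×10⁻⁸×5.16²)]^(1/4) = 106.93 K.
T₂ = [1361×0.31/(4×5.67×10⁻⁸×2.99²)]^(1/4) = 120.10 K.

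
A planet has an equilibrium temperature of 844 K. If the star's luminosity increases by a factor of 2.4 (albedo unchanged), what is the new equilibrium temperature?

T_eq ≈ 1050 K

T_eq ∝ L^(1/4) · d^(−1/2).
T′ = 844 × 2.4^(1/4) = 1050 K.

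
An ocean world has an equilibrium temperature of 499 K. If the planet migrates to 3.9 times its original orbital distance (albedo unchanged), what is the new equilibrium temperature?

T_eq ∝ L^(1/4) · d^(−1/2).
T′ = 499 / 3.9^(1/2) = 253 K.

T_eq ≈ 253 K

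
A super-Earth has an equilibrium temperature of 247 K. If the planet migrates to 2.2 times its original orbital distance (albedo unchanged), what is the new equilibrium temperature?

T_eq ≈ 167 K

T_eq ∝ L^(1/4) · d^(−1/2).
T′ = 247 / 2.2^(1/2) = 167 K.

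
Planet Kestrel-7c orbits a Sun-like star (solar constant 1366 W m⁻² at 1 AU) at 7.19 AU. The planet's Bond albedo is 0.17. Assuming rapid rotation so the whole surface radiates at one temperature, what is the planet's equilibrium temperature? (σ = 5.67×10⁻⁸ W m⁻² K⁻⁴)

T_eq ≈ 99.2 K

Flux at 7.19 AU: S = 1366/7.19² = 26.4 W m⁻².
Energy balance: absorbed = emitted ⇒ πR²·S(1−A) = 4πR²·σT_eq⁴, so T_eq⁴ = S(1−A)/(4σ).
T_eq = [26.4 × 0.83 / (4 × 5.67×10⁻⁸)]^(1/4) = (9.67×10⁷)^(1/4) = 99.2 K.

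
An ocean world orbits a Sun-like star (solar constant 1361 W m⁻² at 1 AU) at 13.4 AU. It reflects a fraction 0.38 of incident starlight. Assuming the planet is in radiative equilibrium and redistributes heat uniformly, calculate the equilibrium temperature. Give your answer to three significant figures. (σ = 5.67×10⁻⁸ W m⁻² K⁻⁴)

Flux at 13.4 AU: S = 1361/13.4² = 7.58 W m⁻².
Energy balance: absorbed = emitted ⇒ πR²·S(1−A) = 4πR²·σT_eq⁴, so T_eq⁴ = S(1−A)/(4σ).
T_eq = [7.58 × 0.62 / (4 × 5.67×10⁻⁸)]^(1/4) = (2.07×10⁷)^(1/4) = 67.5 K.

T_eq ≈ 67.5 K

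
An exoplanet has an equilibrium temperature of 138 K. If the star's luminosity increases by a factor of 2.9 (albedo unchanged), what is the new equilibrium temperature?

T_eq ≈ 180 K

T_eq ∝ L^(1/4) · d^(−1/2).
T′ = 138 × 2.9^(1/4) = 180 K.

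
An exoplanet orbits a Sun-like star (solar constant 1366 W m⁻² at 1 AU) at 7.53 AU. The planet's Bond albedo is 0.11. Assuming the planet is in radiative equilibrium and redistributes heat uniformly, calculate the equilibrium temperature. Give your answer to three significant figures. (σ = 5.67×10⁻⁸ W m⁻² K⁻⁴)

Flux at 7.53 AU: S = 1366/7.53² = 24.1 W m⁻².
Energy balance: absorbed = emitted ⇒ πR²·S(1−A) = 4πR²·σT_eq⁴, so T_eq⁴ = S(1−A)/(4σ).
T_eq = [24.1 × 0.89 / (4 × 5.67×10⁻⁸)]^(1/4) = (9.45×10⁷)^(1/4) = 98.6 K.

T_eq ≈ 98.6 K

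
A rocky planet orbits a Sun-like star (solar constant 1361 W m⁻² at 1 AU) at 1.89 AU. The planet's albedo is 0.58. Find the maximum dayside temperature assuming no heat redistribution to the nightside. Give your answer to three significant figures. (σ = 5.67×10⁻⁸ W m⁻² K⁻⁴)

T_ss ≈ 230 K

Flux at 1.89 AU: S = 1361/1.89² = 381 W m⁻².
With no redistribution each surface element balances locally: S(1−A) = σT⁴.
T = [381 × 0.42 / 5.67×10⁻⁸]^(1/4) = (2.82×10⁹)^(1/4) = 230 K.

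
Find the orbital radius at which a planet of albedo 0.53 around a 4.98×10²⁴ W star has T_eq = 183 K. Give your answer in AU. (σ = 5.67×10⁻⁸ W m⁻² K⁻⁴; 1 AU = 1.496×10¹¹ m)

From T_eq⁴ = L(1−A)/(16πσd²): d = √[L(1−A)/(16πσT_eq⁴)].
d = √[4.98×10²⁴ × 0.47 / (16π × 5.67×10⁻⁸ × (183)⁴)] = 2.71×10¹⁰ m = 0.181 AU.

d ≈ 0.181 AU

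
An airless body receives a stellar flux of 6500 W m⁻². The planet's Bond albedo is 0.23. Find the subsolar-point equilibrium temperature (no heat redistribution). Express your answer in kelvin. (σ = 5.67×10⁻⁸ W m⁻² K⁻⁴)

T_ss ≈ 545 K

At the subsolar point the surface absorbs S(1−A) and emits σT⁴ per unit area — no factor of 4, since only the local patch is in balance.
T = [6500 × 0.77 / 5.67×10⁻⁸]^(1/4) = (8.83×10¹⁰)^(1/4) = 545 K.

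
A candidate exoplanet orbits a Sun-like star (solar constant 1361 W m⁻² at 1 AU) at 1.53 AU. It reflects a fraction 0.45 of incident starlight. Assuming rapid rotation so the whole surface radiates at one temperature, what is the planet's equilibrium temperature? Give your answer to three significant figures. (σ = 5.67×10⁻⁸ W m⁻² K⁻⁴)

Flux at 1.53 AU: S = 1361/1.53² = 581 W m⁻².
Energy balance: absorbed = emitted ⇒ πR²·S(1−A) = 4πR²·σT_eq⁴, so T_eq⁴ = S(1−A)/(4σ).
T_eq = [581 × 0.55 / (4 × 5.67×10⁻⁸)]^(1/4) = (1.41×10⁹)^(1/4) = 194 K.

T_eq ≈ 194 K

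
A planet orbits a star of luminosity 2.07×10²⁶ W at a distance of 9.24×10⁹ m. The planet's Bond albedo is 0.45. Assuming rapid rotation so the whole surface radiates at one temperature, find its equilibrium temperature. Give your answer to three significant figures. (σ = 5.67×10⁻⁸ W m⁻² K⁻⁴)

T_eq ≈ 827 K

Flux: S = L/(4πd²) = 2.07×10²⁶/(4π×(9.24×10⁹)²) = 1.93×10⁵ W m⁻².
Energy balance: absorbed = emitted ⇒ πR²·S(1−A) = 4πR²·σT_eq⁴, so T_eq⁴ = S(1−A)/(4σ).
T_eq = [1.93×10⁵ × 0.55 / (4 × 5.67×10⁻⁸)]^(1/4) = (4.68×10¹¹)^(1/4) = 827 K.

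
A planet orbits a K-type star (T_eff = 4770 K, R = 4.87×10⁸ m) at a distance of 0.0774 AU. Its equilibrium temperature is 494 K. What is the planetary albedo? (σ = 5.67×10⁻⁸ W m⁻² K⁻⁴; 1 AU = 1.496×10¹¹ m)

A ≈ 0.74

d = 0.0774 AU = 1.16×10¹⁰ m.
L = 4πR_⋆²σT_⋆⁴ = 4π(4.87×10⁸)² × 5.67×10⁻⁸ × (4770)⁴ = 8.75×10²⁵ W.
S = L/(4πd²) = 5.19×10⁴ W m⁻².
From T_eq⁴ = S(1−A)/(4σ): 1−A = 4σT_eq⁴/S.
1−A = 4 × 5.67×10⁻⁸ × (494)⁴ / 5.19×10⁴ = 0.260.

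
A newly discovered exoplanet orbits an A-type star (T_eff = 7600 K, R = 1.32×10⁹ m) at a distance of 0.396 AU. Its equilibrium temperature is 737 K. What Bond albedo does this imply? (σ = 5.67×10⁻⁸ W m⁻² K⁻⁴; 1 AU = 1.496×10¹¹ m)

d = 0.396 AU = 5.92×10¹⁰ m.
L = 4πR_⋆²σT_⋆⁴ = 4π(1.32×10⁹)² × 5.67×10⁻⁸ × (7600)⁴ = 4.14×10²⁷ W.
S = L/(4πd²) = 9.39×10⁴ W m⁻².
From T_eq⁴ = S(1−A)/(4σ): 1−A = 4σT_eq⁴/S.
1−A = 4 × 5.67×10⁻⁸ × (737)⁴ / 9.39×10⁴ = 0.712.

A ≈ 0.29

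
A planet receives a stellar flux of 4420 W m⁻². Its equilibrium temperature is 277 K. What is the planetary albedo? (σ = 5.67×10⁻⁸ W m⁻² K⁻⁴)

A ≈ 0.70

From T_eq⁴ = S(1−A)/(4σ): 1−A = 4σT_eq⁴/S.
1−A = 4 × 5.67×10⁻⁸ × (277)⁴ / 4420 = 0.302.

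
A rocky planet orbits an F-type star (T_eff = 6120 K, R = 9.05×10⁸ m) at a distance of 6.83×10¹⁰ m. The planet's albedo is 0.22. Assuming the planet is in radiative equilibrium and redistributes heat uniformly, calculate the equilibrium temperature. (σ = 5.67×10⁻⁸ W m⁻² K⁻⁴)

T_eq ≈ 468 K

L = 4πR_⋆²σT_⋆⁴ = 4π(9.05×10⁸)² × 5.67×10⁻⁸ × (6120)⁴ = 8.19×10²⁶ W.
S = L/(4πd²) = 1.40×10⁴ W m⁻².
Energy balance: absorbed = emitted ⇒ πR²·S(1−A) = 4πR²·σT_eq⁴, so T_eq⁴ = S(1−A)/(4σ).
T_eq = [1.40×10⁴ × 0.78 / (4 × 5.67×10⁻⁸)]^(1/4) = (4.80×10¹⁰)^(1/4) = 468 K.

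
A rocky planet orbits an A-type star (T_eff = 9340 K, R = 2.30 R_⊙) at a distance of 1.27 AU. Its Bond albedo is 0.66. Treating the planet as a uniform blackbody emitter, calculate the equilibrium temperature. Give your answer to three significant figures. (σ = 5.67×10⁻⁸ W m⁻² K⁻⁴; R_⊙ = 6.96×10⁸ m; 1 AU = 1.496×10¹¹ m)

R_⋆ = 2.30 × 6.96×10⁸ = 1.60×10⁹ m.
d = 1.27 AU = 1.90×10¹¹ m.
L = 4πR_⋆²σT_⋆⁴ = 4π(1.60×10⁹)² × 5.67×10⁻⁸ × (9340)⁴ = 1.39×10²⁸ W.
S = L/(4πd²) = 3.06×10⁴ W m⁻².
Energy balance: absorbed = emitted ⇒ πR²·S(1−A) = 4πR²·σT_eq⁴, so T_eq⁴ = S(1−A)/(4σ).
T_eq = [3.06×10⁴ × 0.34 / (4 × 5.67×10⁻⁸)]^(1/4) = (4.59×10¹⁰)^(1/4) = 463 K.

T_eq ≈ 463 K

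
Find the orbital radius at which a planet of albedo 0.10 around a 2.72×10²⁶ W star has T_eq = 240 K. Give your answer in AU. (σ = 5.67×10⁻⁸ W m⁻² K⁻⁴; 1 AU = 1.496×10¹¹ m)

From T_eq⁴ = L(1−A)/(16πσd²): d = √[L(1−A)/(16πσT_eq⁴)].
d = √[2.72×10²⁶ × 0.90 / (16π × 5.67×10⁻⁸ × (240)⁴)] = 1.61×10¹¹ m = 1.08 AU.

d ≈ 1.08 AU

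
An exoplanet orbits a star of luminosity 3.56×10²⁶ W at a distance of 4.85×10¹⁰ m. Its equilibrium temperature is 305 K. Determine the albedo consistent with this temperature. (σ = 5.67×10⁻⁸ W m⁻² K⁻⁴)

A ≈ 0.84

Flux: S = L/(4πd²) = 3.56×10²⁶/(4π×(4.85×10¹⁰)²) = 1.20×10⁴ W m⁻².
From T_eq⁴ = S(1−A)/(4σ): 1−A = 4σT_eq⁴/S.
1−A = 4 × 5.67×10⁻⁸ × (305)⁴ / 1.20×10⁴ = 0.163.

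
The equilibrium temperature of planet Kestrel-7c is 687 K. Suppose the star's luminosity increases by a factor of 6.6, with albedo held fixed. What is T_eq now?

T_eq ≈ 1100 K

T_eq ∝ L^(1/4) · d^(−1/2).
T′ = 687 × 6.6^(1/4) = 1100 K.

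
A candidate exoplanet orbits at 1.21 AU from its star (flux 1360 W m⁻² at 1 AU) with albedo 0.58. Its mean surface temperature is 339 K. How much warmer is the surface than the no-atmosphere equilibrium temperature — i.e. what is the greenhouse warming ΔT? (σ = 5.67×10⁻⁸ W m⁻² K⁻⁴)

S = 1360/1.21² = 928.9 W m⁻².
T_eq = [S(1−A)/(4σ)]^(1/4) = [928.9×0.42/(4×5.67×10⁻⁸)]^(1/4) = 203.7 K.
ΔT = T_surf − T_eq = 339 − 203.7.

ΔT ≈ 135.3 K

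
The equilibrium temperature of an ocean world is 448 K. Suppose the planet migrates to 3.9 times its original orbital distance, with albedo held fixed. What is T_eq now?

T_eq ≈ 227 K

T_eq ∝ L^(1/4) · d^(−1/2).
T′ = 448 / 3.9^(1/2) = 227 K.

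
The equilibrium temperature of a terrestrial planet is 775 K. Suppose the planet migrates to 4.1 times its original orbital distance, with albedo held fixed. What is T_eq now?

T_eq ≈ 383 K

T_eq ∝ L^(1/4) · d^(−1/2).
T′ = 775 / 4.1^(1/2) = 383 K.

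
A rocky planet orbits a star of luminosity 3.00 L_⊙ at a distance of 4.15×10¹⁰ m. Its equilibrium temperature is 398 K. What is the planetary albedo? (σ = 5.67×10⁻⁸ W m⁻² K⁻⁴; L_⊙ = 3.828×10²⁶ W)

L = 3.00 × 3.828×10²⁶ = 1.15×10²⁷ W.
Flux: S = L/(4πd²) = 1.15×10²⁷/(4π×(4.15×10¹⁰)²) = 5.31×10⁴ W m⁻².
From T_eq⁴ = S(1−A)/(4σ): 1−A = 4σT_eq⁴/S.
1−A = 4 × 5.67×10⁻⁸ × (398)⁴ / 5.31×10⁴ = 0.107.

A ≈ 0.89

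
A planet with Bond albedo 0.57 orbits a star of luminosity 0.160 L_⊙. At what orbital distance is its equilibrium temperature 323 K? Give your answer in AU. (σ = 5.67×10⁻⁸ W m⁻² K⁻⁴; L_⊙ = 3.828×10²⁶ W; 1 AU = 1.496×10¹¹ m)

L = 0.160 × 3.828×10²⁶ = 6.12×10²⁵ W.
From T_eq⁴ = L(1−A)/(16πσd²): d = √[L(1−A)/(16πσT_eq⁴)].
d = √[6.12×10²⁵ × 0.43 / (16π × 5.67×10⁻⁸ × (323)⁴)] = 2.91×10¹⁰ m = 0.195 AU.

d ≈ 0.195 AU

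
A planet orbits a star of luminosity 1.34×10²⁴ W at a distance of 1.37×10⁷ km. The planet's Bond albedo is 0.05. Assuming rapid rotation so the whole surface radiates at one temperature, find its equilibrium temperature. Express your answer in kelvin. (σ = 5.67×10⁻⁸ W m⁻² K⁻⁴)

T_eq ≈ 221 K

d = 1.37×10⁷ km = 1.37×10¹⁰ m.
Flux: S = L/(4πd²) = 1.34×10²⁴/(4π×(1.37×10¹⁰)²) = 568 W m⁻².
Energy balance: absorbed = emitted ⇒ πR²·S(1−A) = 4πR²·σT_eq⁴, so T_eq⁴ = S(1−A)/(4σ).
T_eq = [568 × 0.95 / (4 × 5.67×10⁻⁸)]^(1/4) = (2.38×10⁹)^(1/4) = 221 K.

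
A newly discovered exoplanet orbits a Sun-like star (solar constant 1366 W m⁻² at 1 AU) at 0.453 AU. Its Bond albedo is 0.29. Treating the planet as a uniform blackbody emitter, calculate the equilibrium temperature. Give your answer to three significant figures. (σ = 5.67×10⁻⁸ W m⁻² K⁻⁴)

Flux at 0.453 AU: S = 1366/0.453² = 6660 W m⁻².
Energy balance: absorbed = emitted ⇒ πR²·S(1−A) = 4πR²·σT_eq⁴, so T_eq⁴ = S(1−A)/(4σ).
T_eq = [6660 × 0.71 / (4 × 5.67×10⁻⁸)]^(1/4) = (2.08×10¹⁰)^(1/4) = 380 K.

T_eq ≈ 380 K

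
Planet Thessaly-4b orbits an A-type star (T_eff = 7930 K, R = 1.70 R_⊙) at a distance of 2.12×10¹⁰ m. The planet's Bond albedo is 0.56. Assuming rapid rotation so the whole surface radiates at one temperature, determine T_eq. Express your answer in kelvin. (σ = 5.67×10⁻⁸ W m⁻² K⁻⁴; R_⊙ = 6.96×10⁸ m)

T_eq ≈ 1080 K

R_⋆ = 1.70 × 6.96×10⁸ = 1.18×10⁹ m.
L = 4πR_⋆²σT_⋆⁴ = 4π(1.18×10⁹)² × 5.67×10⁻⁸ × (7930)⁴ = 3.94×10²⁷ W.
S = L/(4πd²) = 6.98×10⁵ W m⁻².
Energy balance: absorbed = emitted ⇒ πR²·S(1−A) = 4πR²·σT_eq⁴, so T_eq⁴ = S(1−A)/(4σ).
T_eq = [6.98×10⁵ × 0.44 / (4 × 5.67×10⁻⁸)]^(1/4) = (1.35×10¹²)^(1/4) = 1080 K.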